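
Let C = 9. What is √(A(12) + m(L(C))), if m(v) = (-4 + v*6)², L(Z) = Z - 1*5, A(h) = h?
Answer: 2*√103 ≈ 20.298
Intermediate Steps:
L(Z) = -5 + Z (L(Z) = Z - 5 = -5 + Z)
m(v) = (-4 + 6*v)²
√(A(12) + m(L(C))) = √(12 + 4*(-2 + 3*(-5 + 9))²) = √(12 + 4*(-2 + 3*4)²) = √(12 + 4*(-2 + 12)²) = √(12 + 4*10²) = √(12 + 4*100) = √(12 + 400) = √412 = 2*√103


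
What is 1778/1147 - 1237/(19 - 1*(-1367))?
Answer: 1045469/1589742 ≈ 0.65763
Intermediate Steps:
1778/1147 - 1237/(19 - 1*(-1367)) = 1778*(1/1147) - 1237/(19 + 1367) = 1778/1147 - 1237/1386 = 1045469/1589742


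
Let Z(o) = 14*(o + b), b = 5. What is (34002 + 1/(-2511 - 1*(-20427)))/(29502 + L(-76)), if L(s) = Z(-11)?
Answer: 609179833/527052888 ≈ 1.1558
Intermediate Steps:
Z(o) = 70 + 14*o (Z(o) = 14*(o + 5) = 14*(5 + o) = 70 + 14*o)
L(s) = -84 (L(s) = 70 + 14*(-11) = 70 - 154 = -84)
(34002 + 1/(-2511 - 1*(-20427)))/(29502 + L(-76)) = (34002 + 1/(-2511 - 1*(-20427)))/(29502 - 84) = (34002 + 1/(-2511 + 20427))/29418 = (34002 + 1/17916)*(1/29418) = (609179833/17916)*(1/29418) = 609179833/527052888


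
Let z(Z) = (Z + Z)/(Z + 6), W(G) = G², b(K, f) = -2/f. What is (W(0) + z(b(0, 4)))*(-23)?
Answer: 46/11 ≈ 4.1818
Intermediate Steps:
z(Z) = 2*Z/(6 + Z) (z(Z) = (2*Z)/(6 + Z) = 2*Z/(6 + Z))
(W(0) + z(b(0, 4)))*(-23) = (0² + 2*(-2/4)/(6 - 2/4))*(-23) = (0 + 2*(-2*¼)/(6 - 2*¼))*(-23) = (0 + 2*(-½)/(6 - ½))*(-23) = (0 + 2*(-½)/(11/2))*(-23) = (0 + 2*(-½)*(2/11))*(-23) = (0 - 2/11)*(-23) = -2/11*(-23) = 46/11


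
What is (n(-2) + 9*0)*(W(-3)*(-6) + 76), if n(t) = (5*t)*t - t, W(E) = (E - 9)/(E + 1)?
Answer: 880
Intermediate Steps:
W(E) = (-9 + E)/(1 + E)
n(t) = -t + 5*t**2 (n(t) = 5*t**2 - t = -t + 5*t**2)
(n(-2) + 9*0)*(W(-3)*(-6) + 76) = (-2*(-1 + 5*(-2)) + 9*0)*(((-9 - 3)/(1 - 3))*(-6) + 76) = (-2*(-1 - 10) + 0)*((-12/(-2))*(-6) + 76) = (-2*(-11) + 0)*(-1/2*(-12)*(-6) + 76) = (22 + 0)*(6*(-6) + 76) = 22*(-36 + 76) = 22*40 = 880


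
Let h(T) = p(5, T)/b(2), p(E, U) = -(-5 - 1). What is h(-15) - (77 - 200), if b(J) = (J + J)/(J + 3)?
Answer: 261/2 ≈ 130.50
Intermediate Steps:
b(J) = 2*J/(3 + J) (b(J) = (2*J)/(3 + J) = 2*J/(3 + J))
p(E, U) = 6 (p(E, U) = -1*(-6) = 6)
h(T) = 15/2 (h(T) = 6/((2*2/(3 + 2))) = 6/((2*2/5)) = 6/((2*2*(⅕))) = 6/(⅘) = 6*(5/4) = 15/2)
h(-15) - (77 - 200) = 15/2 - (77 - 200) = 15/2 - 1*(-123) = 15/2 + 123 = 261/2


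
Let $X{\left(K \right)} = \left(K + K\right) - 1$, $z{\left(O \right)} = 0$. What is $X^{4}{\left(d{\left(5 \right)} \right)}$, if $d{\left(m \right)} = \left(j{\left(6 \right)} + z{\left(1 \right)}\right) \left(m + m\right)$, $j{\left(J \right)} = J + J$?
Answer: $3262808641$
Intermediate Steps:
$j{\left(J \right)} = 2 J$
$d{\left(m \right)} = 24 m$ ($d{\left(m \right)} = \left(2 \cdot 6 + 0\right) \left(m + m\right) = \left(12 + 0\right) 2 m = 12 \cdot 2 m = 24 m$)
$X{\left(K \right)} = -1 + 2 K$ ($X{\left(K \right)} = 2 K - 1 = -1 + 2 K$)
$X^{4}{\left(d{\left(5 \right)} \right)} = \left(-1 + 2 \cdot 24 \cdot 5\right)^{4} = \left(-1 + 2 \cdot 120\right)^{4} = \left(-1 + 240\right)^{4} = 239^{4} = 3262808641$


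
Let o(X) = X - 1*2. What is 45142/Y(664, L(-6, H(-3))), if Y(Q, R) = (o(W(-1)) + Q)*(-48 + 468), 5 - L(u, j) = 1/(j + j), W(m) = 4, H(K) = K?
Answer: 22571/139860 ≈ 0.16138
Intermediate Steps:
o(X) = -2 + X (o(X) = X - 2 = -2 + X)
L(u, j) = 5 - 1/(2*j) (L(u, j) = 5 - 1/(j + j) = 5 - 1/(2*j))
Y(Q, R) = 840 + 420*Q (Y(Q, R) = ((-2 + 4) + Q)*(-48 + 468) = (2 + Q)*420 = 840 + 420*Q)
45142/Y(664, L(-6, H(-3))) = 45142/(840 + 420*664) = 45142/(840 + 278880) = 45142/279720 = 45142*(1/279720) = 22571/139860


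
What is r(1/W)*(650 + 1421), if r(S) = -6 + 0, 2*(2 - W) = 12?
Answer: -12426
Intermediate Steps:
W = -4 (W = 2 - ½*12 = 2 - 6 = -4)
r(S) = -6
r(1/W)*(650 + 1421) = -6*(650 + 1421) = -6*2071 = -12426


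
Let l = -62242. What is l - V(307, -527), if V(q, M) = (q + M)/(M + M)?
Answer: -32801644/527 ≈ -62242.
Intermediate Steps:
V(q, M) = (M + q)/(2*M) (V(q, M) = (M + q)/((2*M)) = (M + q)*(1/(2*M)) = (M + q)/(2*M))
l - V(307, -527) = -62242 - (-527 + 307)/(2*(-527)) = -62242 - (-1)*(-220)/(2*527) = -62242 - 1*110/527 = -62242 - 110/527 = -32801644/527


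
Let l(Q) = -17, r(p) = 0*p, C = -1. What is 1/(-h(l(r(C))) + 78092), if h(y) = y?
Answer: 1/78109 ≈ 1.2803e-5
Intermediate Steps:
r(p) = 0
1/(-h(l(r(C))) + 78092) = 1/(-1*(-17) + 78092) = 1/(17 + 78092) = 1/78109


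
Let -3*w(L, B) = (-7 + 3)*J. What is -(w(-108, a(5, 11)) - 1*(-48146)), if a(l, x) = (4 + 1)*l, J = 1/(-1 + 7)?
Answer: -433316/9 ≈ -48146.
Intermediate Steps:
J = ⅙ (J = 1/6 = ⅙ ≈ 0.16667)
a(l, x) = 5*l
w(L, B) = 2/9 (w(L, B) = -(-7 + 3)/(3*6) = -(-4)/(3*6) = -⅓*(-⅔) = 2/9)
-(w(-108, a(5, 11)) - 1*(-48146)) = -(2/9 - 1*(-48146)) = -(2/9 + 48146) = -1*433316/9 = -433316/9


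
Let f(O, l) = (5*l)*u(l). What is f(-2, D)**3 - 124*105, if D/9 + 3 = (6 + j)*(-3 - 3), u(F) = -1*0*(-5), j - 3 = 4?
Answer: -13020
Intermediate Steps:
j = 7 (j = 3 + 4 = 7)
u(F) = 0 (u(F) = 0*(-5) = 0)
D = -729 (D = -27 + 9*((6 + 7)*(-3 - 3)) = -27 + 9*(13*(-6)) = -27 + 9*(-78) = -27 - 702 = -729)
f(O, l) = 0 (f(O, l) = (5*l)*0 = 0)
f(-2, D)**3 - 124*105 = 0**3 - 124*105 = 0 - 13020 = -13020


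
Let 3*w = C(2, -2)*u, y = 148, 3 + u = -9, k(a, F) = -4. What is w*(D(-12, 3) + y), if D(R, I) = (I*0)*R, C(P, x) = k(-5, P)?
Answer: 2368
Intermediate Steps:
C(P, x) = -4
u = -12 (u = -3 - 9 = -12)
D(R, I) = 0 (D(R, I) = 0*R = 0)
w = 16 (w = (-4*(-12))/3 = (⅓)*48 = 16)
w*(D(-12, 3) + y) = 16*(0 + 148) = 16*148 = 2368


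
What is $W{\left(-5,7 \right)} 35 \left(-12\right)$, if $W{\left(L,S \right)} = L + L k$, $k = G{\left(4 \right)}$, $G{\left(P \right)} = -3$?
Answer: $-4200$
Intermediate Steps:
$k = -3$
$W{\left(L,S \right)} = - 2 L$ ($W{\left(L,S \right)} = L + L \left(-3\right) = L - 3 L = - 2 L$)
$W{\left(-5,7 \right)} 35 \left(-12\right) = \left(-2\right) \left(-5\right) 35 \left(-12\right) = 10 \cdot 35 \left(-12\right) = 350 \left(-12\right) = -4200$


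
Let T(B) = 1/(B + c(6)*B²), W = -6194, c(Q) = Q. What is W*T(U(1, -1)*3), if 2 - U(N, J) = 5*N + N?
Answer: -3097/426 ≈ -7.2700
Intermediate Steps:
U(N, J) = 2 - 6*N (U(N, J) = 2 - (5*N + N) = 2 - 6*N)
T(B) = 1/(B + 6*B²)
W*T(U(1, -1)*3) = -6194/(((2 - 6*1)*3)*(1 + 6*((2 - 6*1)*3))) = -6194/(((2 - 6)*3)*(1 + 6*((2 - 6)*3))) = -6194/(((-4*3))*(1 + 6*(-4*3))) = -6194/((-12)*(1 + 6*(-12))) = -(-3097)/(6*(1 - 72)) = -(-3097)/(6*(-71)) = -(-3097)*(-1)/(6*71) = -6194*1/852 = -3097/426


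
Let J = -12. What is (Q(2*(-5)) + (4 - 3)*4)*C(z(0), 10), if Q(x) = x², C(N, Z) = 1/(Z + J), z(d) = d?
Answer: -52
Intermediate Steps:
C(N, Z) = 1/(-12 + Z) (C(N, Z) = 1/(Z - 12) = 1/(-12 + Z))
(Q(2*(-5)) + (4 - 3)*4)*C(z(0), 10) = ((2*(-5))² + (4 - 3)*4)/(-12 + 10) = ((-10)² + 1*4)/(-2) = (100 + 4)*(-½) = 104*(-½) = -52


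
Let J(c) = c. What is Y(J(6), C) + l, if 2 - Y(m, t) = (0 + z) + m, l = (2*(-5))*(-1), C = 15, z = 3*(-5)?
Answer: 21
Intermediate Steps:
z = -15
l = 10 (l = -10*(-1) = 10)
Y(m, t) = 17 - m (Y(m, t) = 2 - ((0 - 15) + m) = 2 - (-15 + m) = 2 + (15 - m) = 17 - m)
Y(J(6), C) + l = (17 - 1*6) + 10 = (17 - 6) + 10 = 11 + 10 = 21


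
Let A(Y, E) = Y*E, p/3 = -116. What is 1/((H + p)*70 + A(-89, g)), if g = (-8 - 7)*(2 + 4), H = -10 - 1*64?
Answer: -1/21530 ≈ -4.6447e-5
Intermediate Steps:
p = -348 (p = 3*(-116) = -348)
H = -74 (H = -10 - 64 = -74)
g = -90 (g = -15*6 = -90)
A(Y, E) = E*Y
1/((H + p)*70 + A(-89, g)) = 1/((-74 - 348)*70 - 90*(-89)) = 1/(-422*70 + 8010) = 1/(-29540 + 8010) = 1/(-21530) = -1/21530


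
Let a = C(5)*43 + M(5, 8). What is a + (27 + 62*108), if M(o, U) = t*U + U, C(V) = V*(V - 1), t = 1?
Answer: 7599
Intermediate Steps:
C(V) = V*(-1 + V)
M(o, U) = 2*U (M(o, U) = 1*U + U = U + U = 2*U)
a = 876 (a = (5*(-1 + 5))*43 + 2*8 = (5*4)*43 + 16 = 20*43 + 16 = 860 + 16 = 876)
a + (27 + 62*108) = 876 + (27 + 62*108) = 876 + (27 + 6696) = 876 + 6723 = 7599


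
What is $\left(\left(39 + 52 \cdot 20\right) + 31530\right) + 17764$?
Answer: $50373$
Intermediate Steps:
$\left(\left(39 + 52 \cdot 20\right) + 31530\right) + 17764 = \left(\left(39 + 1040\right) + 31530\right) + 17764 = \left(1079 + 31530\right) + 17764 = 32609 + 17764 = 50373$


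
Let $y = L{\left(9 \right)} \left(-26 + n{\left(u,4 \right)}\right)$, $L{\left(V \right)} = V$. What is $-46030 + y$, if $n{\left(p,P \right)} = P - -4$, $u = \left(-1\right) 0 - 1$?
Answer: $-46192$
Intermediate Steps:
$u = -1$ ($u = 0 - 1 = -1$)
$n{\left(p,P \right)} = 4 + P$ ($n{\left(p,P \right)} = P + 4 = 4 + P$)
$y = -162$ ($y = 9 \left(-26 + \left(4 + 4\right)\right) = 9 \left(-26 + 8\right) = 9 \left(-18\right) = -162$)
$-46030 + y = -46030 - 162 = -46192$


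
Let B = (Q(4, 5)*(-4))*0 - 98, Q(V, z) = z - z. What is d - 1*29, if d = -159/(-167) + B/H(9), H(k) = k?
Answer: -58522/1503 ≈ -38.937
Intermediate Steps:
Q(V, z) = 0
B = -98 (B = (0*(-4))*0 - 98 = 0*0 - 98 = 0 - 98 = -98)
d = -14935/1503 (d = -159/(-167) - 98/9 = -159*(-1/167) - 98*1/9 = 159/167 - 98/9 = -14935/1503 ≈ -9.9368)
d - 1*29 = -14935/1503 - 1*29 = -14935/1503 - 29 = -58522/1503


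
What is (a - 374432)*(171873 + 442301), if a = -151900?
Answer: -323259429768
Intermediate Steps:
(a - 374432)*(171873 + 442301) = (-151900 - 374432)*(171873 + 442301) = -526332*614174 = -323259429768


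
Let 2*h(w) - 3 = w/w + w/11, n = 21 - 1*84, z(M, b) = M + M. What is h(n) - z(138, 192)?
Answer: -6091/22 ≈ -276.86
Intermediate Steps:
z(M, b) = 2*M
n = -63 (n = 21 - 84 = -63)
h(w) = 2 + w/22 (h(w) = 3/2 + (w/w + w/11)/2 = 3/2 + (1 + w*(1/11))/2 = 3/2 + (1 + w/11)/2 = 3/2 + (½ + w/22) = 2 + w/22)
h(n) - z(138, 192) = (2 + (1/22)*(-63)) - 2*138 = (2 - 63/22) - 1*276 = -19/22 - 276 = -6091/22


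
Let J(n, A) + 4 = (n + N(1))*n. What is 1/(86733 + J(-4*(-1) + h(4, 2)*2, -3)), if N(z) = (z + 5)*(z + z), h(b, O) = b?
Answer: 1/87017 ≈ 1.1492e-5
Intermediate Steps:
N(z) = 2*z*(5 + z) (N(z) = (5 + z)*(2*z) = 2*z*(5 + z))
J(n, A) = -4 + n*(12 + n) (J(n, A) = -4 + (n + 2*1*(5 + 1))*n = -4 + (n + 2*1*6)*n = -4 + (n + 12)*n = -4 + (12 + n)*n = -4 + n*(12 + n))
1/(86733 + J(-4*(-1) + h(4, 2)*2, -3)) = 1/(86733 + (-4 + (-4*(-1) + 4*2)² + 12*(-4*(-1) + 4*2))) = 1/(86733 + (-4 + (4 + 8)² + 12*(4 + 8))) = 1/(86733 + (-4 + 12² + 12*12)) = 1/(86733 + (-4 + 144 + 144)) = 1/(86733 + 284) = 1/87017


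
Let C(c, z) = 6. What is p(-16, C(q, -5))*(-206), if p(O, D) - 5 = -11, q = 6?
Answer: 1236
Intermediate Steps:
p(O, D) = -6 (p(O, D) = 5 - 11 = -6)
p(-16, C(q, -5))*(-206) = -6*(-206) = 1236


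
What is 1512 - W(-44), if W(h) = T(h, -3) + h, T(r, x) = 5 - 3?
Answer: 1554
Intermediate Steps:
T(r, x) = 2
W(h) = 2 + h
1512 - W(-44) = 1512 - (2 - 44) = 1512 - 1*(-42) = 1512 + 42 = 1554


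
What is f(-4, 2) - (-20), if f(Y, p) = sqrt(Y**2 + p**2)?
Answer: 20 + 2*sqrt(5) ≈ 24.472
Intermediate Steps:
f(-4, 2) - (-20) = sqrt((-4)**2 + 2**2) - (-20) = sqrt(16 + 4) - 1*(-20) = sqrt(20) + 20 = 2*sqrt(5) + 20 = 20 + 2*sqrt(5)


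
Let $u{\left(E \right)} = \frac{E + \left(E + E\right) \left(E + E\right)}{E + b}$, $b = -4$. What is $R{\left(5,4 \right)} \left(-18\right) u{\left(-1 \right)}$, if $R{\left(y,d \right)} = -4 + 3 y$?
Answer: $\frac{594}{5} \approx 118.8$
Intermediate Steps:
$u{\left(E \right)} = \frac{E + 4 E^{2}}{-4 + E}$ ($u{\left(E \right)} = \frac{E + \left(E + E\right) \left(E + E\right)}{E - 4} = \frac{E + 2 E 2 E}{-4 + E} = \frac{E + 4 E^{2}}{-4 + E}$)
$R{\left(5,4 \right)} \left(-18\right) u{\left(-1 \right)} = \left(-4 + 3 \cdot 5\right) \left(-18\right) \left(- \frac{1 + 4 \left(-1\right)}{-4 - 1}\right) = \left(-4 + 15\right) \left(-18\right) \left(- \frac{1 - 4}{-5}\right) = 11 \left(-18\right) \left(\left(-1\right) \left(- \frac{1}{5}\right) \left(-3\right)\right) = \left(-198\right) \left(- \frac{3}{5}\right) = \frac{594}{5}$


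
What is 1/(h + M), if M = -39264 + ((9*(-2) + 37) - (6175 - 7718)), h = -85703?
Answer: -1/123405 ≈ -8.1034e-6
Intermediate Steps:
M = -37702 (M = -39264 + ((-18 + 37) - 1*(-1543)) = -39264 + (19 + 1543) = -39264 + 1562 = -37702)
1/(h + M) = 1/(-85703 - 37702) = 1/(-123405) = -1/123405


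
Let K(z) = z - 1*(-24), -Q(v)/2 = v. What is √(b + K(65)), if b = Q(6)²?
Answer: √233 ≈ 15.264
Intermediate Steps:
Q(v) = -2*v
K(z) = 24 + z (K(z) = z + 24 = 24 + z)
b = 144 (b = (-2*6)² = (-12)² = 144)
√(b + K(65)) = √(144 + (24 + 65)) = √(144 + 89) = √233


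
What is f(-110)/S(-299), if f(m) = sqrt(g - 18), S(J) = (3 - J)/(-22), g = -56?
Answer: -11*I*sqrt(74)/151 ≈ -0.62666*I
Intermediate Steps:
S(J) = -3/22 + J/22 (S(J) = (3 - J)*(-1/22) = -3/22 + J/22)
f(m) = I*sqrt(74) (f(m) = sqrt(-56 - 18) = sqrt(-74) = I*sqrt(74))
f(-110)/S(-299) = (I*sqrt(74))/(-3/22 + (1/22)*(-299)) = (I*sqrt(74))/(-3/22 - 299/22) = (I*sqrt(74))/(-151/11) = (I*sqrt(74))*(-11/151) = -11*I*sqrt(74)/151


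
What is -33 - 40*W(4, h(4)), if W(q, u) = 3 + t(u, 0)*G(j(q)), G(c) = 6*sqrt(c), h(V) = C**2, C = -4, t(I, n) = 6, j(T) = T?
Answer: -3033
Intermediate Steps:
h(V) = 16 (h(V) = (-4)**2 = 16)
W(q, u) = 3 + 36*sqrt(q) (W(q, u) = 3 + 6*(6*sqrt(q)) = 3 + 36*sqrt(q))
-33 - 40*W(4, h(4)) = -33 - 40*(3 + 36*sqrt(4)) = -33 - 40*(3 + 36*2) = -33 - 40*(3 + 72) = -33 - 40*75 = -33 - 3000 = -3033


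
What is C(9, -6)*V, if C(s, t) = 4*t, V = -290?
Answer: 6960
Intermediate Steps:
C(9, -6)*V = (4*(-6))*(-290) = -24*(-290) = 6960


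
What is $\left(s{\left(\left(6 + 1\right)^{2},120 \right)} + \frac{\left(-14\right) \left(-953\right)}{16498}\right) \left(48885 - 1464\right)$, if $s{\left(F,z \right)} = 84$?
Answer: $\frac{33175115127}{8249} \approx 4.0217 \cdot 10^{6}$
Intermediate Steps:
$\left(s{\left(\left(6 + 1\right)^{2},120 \right)} + \frac{\left(-14\right) \left(-953\right)}{16498}\right) \left(48885 - 1464\right) = \left(84 + \frac{\left(-14\right) \left(-953\right)}{16498}\right) \left(48885 - 1464\right) = \left(84 + 13342 \cdot \frac{1}{16498}\right) 47421 = \left(84 + \frac{6671}{8249}\right) 47421 = \frac{699587}{8249} \cdot 47421 = \frac{33175115127}{8249}$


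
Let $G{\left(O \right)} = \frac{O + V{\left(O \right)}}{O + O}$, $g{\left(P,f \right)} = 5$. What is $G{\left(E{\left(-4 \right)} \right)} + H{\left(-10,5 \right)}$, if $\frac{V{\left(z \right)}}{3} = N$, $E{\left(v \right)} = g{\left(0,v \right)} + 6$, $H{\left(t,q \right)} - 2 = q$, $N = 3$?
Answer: $\frac{87}{11} \approx 7.9091$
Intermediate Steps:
$H{\left(t,q \right)} = 2 + q$
$E{\left(v \right)} = 11$ ($E{\left(v \right)} = 5 + 6 = 11$)
$V{\left(z \right)} = 9$ ($V{\left(z \right)} = 3 \cdot 3 = 9$)
$G{\left(O \right)} = \frac{9 + O}{2 O}$ ($G{\left(O \right)} = \frac{O + 9}{O + O} = \frac{9 + O}{2 O}$)
$G{\left(E{\left(-4 \right)} \right)} + H{\left(-10,5 \right)} = \frac{9 + 11}{2 \cdot 11} + \left(2 + 5\right) = \frac{1}{2} \cdot \frac{1}{11} \cdot 20 + 7 = \frac{10}{11} + 7 = \frac{87}{11}$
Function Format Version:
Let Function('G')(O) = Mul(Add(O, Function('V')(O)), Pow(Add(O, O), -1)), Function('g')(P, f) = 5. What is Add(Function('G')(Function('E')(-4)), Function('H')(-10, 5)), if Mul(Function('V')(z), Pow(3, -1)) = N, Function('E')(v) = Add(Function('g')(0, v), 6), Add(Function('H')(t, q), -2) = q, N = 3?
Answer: Rational(87, 11) ≈ 7.9091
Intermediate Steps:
Function('H')(t, q) = Add(2, q)
Function('E')(v) = 11 (Function('E')(v) = Add(5, 6) = 11)
Function('V')(z) = 9 (Function('V')(z) = Mul(3, 3) = 9)
Function('G')(O) = Mul(Rational(1, 2), Pow(O, -1), Add(9, O)) (Function('G')(O) = Mul(Add(O, 9), Pow(Add(O, O), -1)) = Mul(Add(9, O), Pow(Mul(2, O), -1)) = Mul(Add(9, O), Mul(Rational(1, 2), Pow(O, -1))) = Mul(Rational(1, 2), Pow(O, -1), Add(9, O)))
Add(Function('G')(Function('E')(-4)), Function('H')(-10, 5)) = Add(Mul(Rational(1, 2), Pow(11, -1), Add(9, 11)), Add(2, 5)) = Add(Mul(Rational(1, 2), Rational(1, 11), 20), 7) = Add(Rational(10, 11), 7) = Rational(87, 11)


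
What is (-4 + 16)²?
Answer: 144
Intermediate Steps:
(-4 + 16)² = 12² = 144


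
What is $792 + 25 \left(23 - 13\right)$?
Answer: $1042$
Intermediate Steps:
$792 + 25 \left(23 - 13\right) = 792 + 25 \cdot 10 = 792 + 250 = 1042$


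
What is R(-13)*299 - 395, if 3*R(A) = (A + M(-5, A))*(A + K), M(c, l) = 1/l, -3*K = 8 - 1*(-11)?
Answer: 223225/9 ≈ 24803.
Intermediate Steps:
K = -19/3 (K = -(8 - 1*(-11))/3 = -(8 + 11)/3 = -⅓*19 = -19/3 ≈ -6.3333)
R(A) = (-19/3 + A)*(A + 1/A)/3 (R(A) = ((A + 1/A)*(A - 19/3))/3 = ((A + 1/A)*(-19/3 + A))/3 = ((-19/3 + A)*(A + 1/A))/3 = (-19/3 + A)*(A + 1/A)/3)
R(-13)*299 - 395 = ((⅑)*(-19 - 13*(3 - 19*(-13) + 3*(-13)²))/(-13))*299 - 395 = ((⅑)*(-1/13)*(-19 - 13*(3 + 247 + 3*169)))*299 - 395 = ((⅑)*(-1/13)*(-19 - 13*(3 + 247 + 507)))*299 - 395 = ((⅑)*(-1/13)*(-19 - 13*757))*299 - 395 = ((⅑)*(-1/13)*(-19 - 9841))*299 - 395 = ((⅑)*(-1/13)*(-9860))*299 - 395 = (9860/117)*299 - 395 = 226780/9 - 395 = 223225/9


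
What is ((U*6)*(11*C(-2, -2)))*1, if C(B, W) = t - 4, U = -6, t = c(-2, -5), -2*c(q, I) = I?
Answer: 594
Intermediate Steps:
c(q, I) = -I/2
t = 5/2 (t = -½*(-5) = 5/2 ≈ 2.5000)
C(B, W) = -3/2 (C(B, W) = 5/2 - 4 = -3/2)
((U*6)*(11*C(-2, -2)))*1 = ((-6*6)*(11*(-3/2)))*1 = -36*(-33/2)*1 = 594*1 = 594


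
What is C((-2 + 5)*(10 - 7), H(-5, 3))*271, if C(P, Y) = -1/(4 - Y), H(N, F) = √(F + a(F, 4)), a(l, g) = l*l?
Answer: -271 - 271*√3/2 ≈ -505.69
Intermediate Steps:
a(l, g) = l²
H(N, F) = √(F + F²)
C((-2 + 5)*(10 - 7), H(-5, 3))*271 = 271/(-4 + √(3*(1 + 3))) = 271/(-4 + √(3*4)) = 271/(-4 + √12) = 271/(-4 + 2*√3)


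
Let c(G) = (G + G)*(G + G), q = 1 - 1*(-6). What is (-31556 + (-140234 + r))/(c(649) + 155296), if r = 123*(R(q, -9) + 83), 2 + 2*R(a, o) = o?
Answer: -64903/736040 ≈ -0.088179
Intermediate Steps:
q = 7 (q = 1 + 6 = 7)
R(a, o) = -1 + o/2
r = 19065/2 (r = 123*((-1 + (½)*(-9)) + 83) = 123*((-1 - 9/2) + 83) = 123*(-11/2 + 83) = 123*(155/2) = 19065/2 ≈ 9532.5)
c(G) = 4*G² (c(G) = (2*G)*(2*G) = 4*G²)
(-31556 + (-140234 + r))/(c(649) + 155296) = (-31556 + (-140234 + 19065/2))/(4*649² + 155296) = (-31556 - 261403/2)/(4*421201 + 155296) = -324515/(2*(1684804 + 155296)) = -324515/2/1840100 = -324515/2*1/1840100 = -64903/736040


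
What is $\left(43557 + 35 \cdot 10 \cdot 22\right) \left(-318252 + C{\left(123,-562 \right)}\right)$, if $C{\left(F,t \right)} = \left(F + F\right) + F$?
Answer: $-16293728931$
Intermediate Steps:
$C{\left(F,t \right)} = 3 F$ ($C{\left(F,t \right)} = 2 F + F = 3 F$)
$\left(43557 + 35 \cdot 10 \cdot 22\right) \left(-318252 + C{\left(123,-562 \right)}\right) = \left(43557 + 35 \cdot 10 \cdot 22\right) \left(-318252 + 3 \cdot 123\right) = \left(43557 + 350 \cdot 22\right) \left(-318252 + 369\right) = \left(43557 + 7700\right) \left(-317883\right) = 51257 \left(-317883\right) = -16293728931$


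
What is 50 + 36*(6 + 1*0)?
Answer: 266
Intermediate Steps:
50 + 36*(6 + 1*0) = 50 + 36*(6 + 0) = 50 + 36*6 = 50 + 216 = 266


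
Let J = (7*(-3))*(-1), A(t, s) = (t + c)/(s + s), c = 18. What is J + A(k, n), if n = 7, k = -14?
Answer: 149/7 ≈ 21.286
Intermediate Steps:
A(t, s) = (18 + t)/(2*s) (A(t, s) = (t + 18)/(s + s) = (18 + t)/((2*s)) = (18 + t)*(1/(2*s)) = (18 + t)/(2*s))
J = 21 (J = -21*(-1) = 21)
J + A(k, n) = 21 + (½)*(18 - 14)/7 = 21 + (½)*(⅐)*4 = 21 + 2/7 = 149/7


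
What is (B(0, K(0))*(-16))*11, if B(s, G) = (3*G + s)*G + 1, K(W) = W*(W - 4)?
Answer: -176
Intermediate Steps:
K(W) = W*(-4 + W)
B(s, G) = 1 + G*(s + 3*G) (B(s, G) = (s + 3*G)*G + 1 = G*(s + 3*G) + 1 = 1 + G*(s + 3*G))
(B(0, K(0))*(-16))*11 = ((1 + 3*(0*(-4 + 0))² + (0*(-4 + 0))*0)*(-16))*11 = ((1 + 3*(0*(-4))² + (0*(-4))*0)*(-16))*11 = ((1 + 3*0² + 0*0)*(-16))*11 = ((1 + 3*0 + 0)*(-16))*11 = ((1 + 0 + 0)*(-16))*11 = (1*(-16))*11 = -16*11 = -176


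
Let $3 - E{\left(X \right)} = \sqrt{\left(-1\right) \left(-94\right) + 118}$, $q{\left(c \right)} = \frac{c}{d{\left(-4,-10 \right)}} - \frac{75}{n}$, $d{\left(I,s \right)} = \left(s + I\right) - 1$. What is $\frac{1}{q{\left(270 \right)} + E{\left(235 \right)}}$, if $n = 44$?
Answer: $- \frac{32340}{129793} + \frac{3872 \sqrt{53}}{129793} \approx -0.031985$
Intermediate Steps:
$d{\left(I,s \right)} = -1 + I + s$ ($d{\left(I,s \right)} = \left(I + s\right) - 1 = -1 + I + s$)
$q{\left(c \right)} = - \frac{75}{44} - \frac{c}{15}$ ($q{\left(c \right)} = \frac{c}{-1 - 4 - 10} - \frac{75}{44} = \frac{c}{-15} - \frac{75}{44} = c \left(- \frac{1}{15}\right) - \frac{75}{44} = - \frac{c}{15} - \frac{75}{44} = - \frac{75}{44} - \frac{c}{15}$)
$E{\left(X \right)} = 3 - 2 \sqrt{53}$ ($E{\left(X \right)} = 3 - \sqrt{\left(-1\right) \left(-94\right) + 118} = 3 - \sqrt{94 + 118} = 3 - \sqrt{212} = 3 - 2 \sqrt{53}$)
$\frac{1}{q{\left(270 \right)} + E{\left(235 \right)}} = \frac{1}{\left(- \frac{75}{44} - 18\right) + \left(3 - 2 \sqrt{53}\right)} = \frac{1}{- \frac{867}{44} + \left(3 - 2 \sqrt{53}\right)} = \frac{1}{- \frac{735}{44} - 2 \sqrt{53}}$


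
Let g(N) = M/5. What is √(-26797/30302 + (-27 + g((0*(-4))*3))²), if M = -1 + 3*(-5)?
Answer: √20915833595054/151510 ≈ 30.185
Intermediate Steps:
M = -16 (M = -1 - 15 = -16)
g(N) = -16/5
√(-26797/30302 + (-27 + g((0*(-4))*3))²) = √(-26797/30302 + (-27 - 16/5)²) = √(-26797*1/30302 + (-151/5)²) = √(-26797/30302 + 22801/25) = √(690245977/757550) = √20915833595054/151510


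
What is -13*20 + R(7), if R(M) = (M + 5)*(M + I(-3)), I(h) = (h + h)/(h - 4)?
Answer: -1160/7 ≈ -165.71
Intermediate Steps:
I(h) = 2*h/(-4 + h) (I(h) = (2*h)/(-4 + h) = 2*h/(-4 + h))
R(M) = (5 + M)*(6/7 + M) (R(M) = (M + 5)*(M + 2*(-3)/(-4 - 3)) = (5 + M)*(M + 2*(-3)/(-7)) = (5 + M)*(M + 2*(-3)*(-⅐)) = (5 + M)*(M + 6/7) = (5 + M)*(6/7 + M))
-13*20 + R(7) = -13*20 + (30/7 + 7² + (41/7)*7) = -260 + (30/7 + 49 + 41) = -260 + 660/7 = -1160/7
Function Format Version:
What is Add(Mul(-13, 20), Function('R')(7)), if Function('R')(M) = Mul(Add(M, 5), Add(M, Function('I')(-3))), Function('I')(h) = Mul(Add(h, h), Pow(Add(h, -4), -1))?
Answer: Rational(-1160, 7) ≈ -165.71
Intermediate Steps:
Function('I')(h) = Mul(2, h, Pow(Add(-4, h), -1)) (Function('I')(h) = Mul(Mul(2, h), Pow(Add(-4, h), -1)) = Mul(2, h, Pow(Add(-4, h), -1)))
Function('R')(M) = Mul(Add(5, M), Add(Rational(6, 7), M)) (Function('R')(M) = Mul(Add(M, 5), Add(M, Mul(2, -3, Pow(Add(-4, -3), -1)))) = Mul(Add(5, M), Add(M, Mul(2, -3, Pow(-7, -1)))) = Mul(Add(5, M), Add(M, Mul(2, -3, Rational(-1, 7)))) = Mul(Add(5, M), Add(M, Rational(6, 7))) = Mul(Add(5, M), Add(Rational(6, 7), M)))
Add(Mul(-13, 20), Function('R')(7)) = Add(Mul(-13, 20), Add(Rational(30, 7), Pow(7, 2), Mul(Rational(41, 7), 7))) = Add(-260, Add(Rational(30, 7), 49, 41)) = Add(-260, Rational(660, 7)) = Rational(-1160, 7)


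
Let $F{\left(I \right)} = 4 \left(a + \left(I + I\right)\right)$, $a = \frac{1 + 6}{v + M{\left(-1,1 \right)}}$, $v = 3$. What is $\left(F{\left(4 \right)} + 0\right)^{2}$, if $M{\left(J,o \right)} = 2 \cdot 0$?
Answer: $\frac{15376}{9} \approx 1708.4$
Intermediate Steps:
$M{\left(J,o \right)} = 0$
$a = \frac{7}{3}$ ($a = \frac{1 + 6}{3 + 0} = \frac{7}{3} \approx 2.3333$)
$F{\left(I \right)} = \frac{28}{3} + 8 I$ ($F{\left(I \right)} = 4 \left(\frac{7}{3} + \left(I + I\right)\right) = 4 \left(\frac{7}{3} + 2 I\right) = \frac{28}{3} + 8 I$)
$\left(F{\left(4 \right)} + 0\right)^{2} = \left(\left(\frac{28}{3} + 8 \cdot 4\right) + 0\right)^{2} = \left(\left(\frac{28}{3} + 32\right) + 0\right)^{2} = \left(\frac{124}{3} + 0\right)^{2} = \left(\frac{124}{3}\right)^{2} = \frac{15376}{9}$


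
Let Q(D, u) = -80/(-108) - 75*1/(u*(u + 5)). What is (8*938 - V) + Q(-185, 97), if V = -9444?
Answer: 1509216893/89046 ≈ 16949.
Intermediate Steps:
Q(D, u) = 20/27 - 75/(u*(5 + u)) (Q(D, u) = -80*(-1/108) - 75*1/(u*(5 + u)) = 20/27 - 75/(u*(5 + u)))
(8*938 - V) + Q(-185, 97) = (8*938 - 1*(-9444)) + (5/27)*(-405 + 4*97² + 20*97)/(97*(5 + 97)) = (7504 + 9444) + (5/27)*(1/97)*(-405 + 4*9409 + 1940)/102 = 16948 + (5/27)*(1/97)*(1/102)*(-405 + 37636 + 1940) = 16948 + (5/27)*(1/97)*(1/102)*39171 = 16948 + 65285/89046 = 1509216893/89046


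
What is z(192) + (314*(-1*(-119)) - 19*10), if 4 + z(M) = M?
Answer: 37364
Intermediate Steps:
z(M) = -4 + M
z(192) + (314*(-1*(-119)) - 19*10) = (-4 + 192) + (314*(-1*(-119)) - 19*10) = 188 + (314*119 - 190) = 188 + (37366 - 190) = 188 + 37176 = 37364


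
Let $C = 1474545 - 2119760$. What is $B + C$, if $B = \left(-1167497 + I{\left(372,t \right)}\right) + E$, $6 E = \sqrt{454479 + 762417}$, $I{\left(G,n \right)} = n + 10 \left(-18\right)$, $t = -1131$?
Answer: $-1814023 + \frac{4 \sqrt{19014}}{3} \approx -1.8138 \cdot 10^{6}$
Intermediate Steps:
$C = -645215$ ($C = 1474545 - 2119760 = -645215$)
$I{\left(G,n \right)} = -180 + n$ ($I{\left(G,n \right)} = n - 180 = -180 + n$)
$E = \frac{4 \sqrt{19014}}{3}$ ($E = \frac{\sqrt{454479 + 762417}}{6} = \frac{\sqrt{1216896}}{6} = \frac{8 \sqrt{19014}}{6} = \frac{4 \sqrt{19014}}{3} \approx 183.85$)
$B = -1168808 + \frac{4 \sqrt{19014}}{3}$ ($B = \left(-1167497 - 1311\right) + \frac{4 \sqrt{19014}}{3} = -1168808 + \frac{4 \sqrt{19014}}{3} \approx -1.1686 \cdot 10^{6}$)
$B + C = \left(-1168808 + \frac{4 \sqrt{19014}}{3}\right) - 645215 = -1814023 + \frac{4 \sqrt{19014}}{3}$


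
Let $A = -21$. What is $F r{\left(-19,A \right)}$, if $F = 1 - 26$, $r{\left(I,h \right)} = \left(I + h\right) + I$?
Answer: $1475$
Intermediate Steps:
$r{\left(I,h \right)} = h + 2 I$
$F = -25$ ($F = 1 - 26 = -25$)
$F r{\left(-19,A \right)} = - 25 \left(-21 + 2 \left(-19\right)\right) = - 25 \left(-21 - 38\right) = \left(-25\right) \left(-59\right) = 1475$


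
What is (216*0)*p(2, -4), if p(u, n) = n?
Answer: 0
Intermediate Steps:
(216*0)*p(2, -4) = (216*0)*(-4) = 0*(-4) = 0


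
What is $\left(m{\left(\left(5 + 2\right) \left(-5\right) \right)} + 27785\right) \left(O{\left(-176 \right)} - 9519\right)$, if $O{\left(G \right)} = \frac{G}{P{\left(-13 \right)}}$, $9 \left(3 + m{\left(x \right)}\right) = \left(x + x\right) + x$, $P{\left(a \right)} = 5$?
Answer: $- \frac{3979849781}{15} \approx -2.6532 \cdot 10^{8}$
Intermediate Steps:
$m{\left(x \right)} = -3 + \frac{x}{3}$ ($m{\left(x \right)} = -3 + \frac{\left(x + x\right) + x}{9} = -3 + \frac{2 x + x}{9} = -3 + \frac{3 x}{9} = -3 + \frac{x}{3}$)
$O{\left(G \right)} = \frac{G}{5}$
$\left(m{\left(\left(5 + 2\right) \left(-5\right) \right)} + 27785\right) \left(O{\left(-176 \right)} - 9519\right) = \left(\left(-3 + \frac{\left(5 + 2\right) \left(-5\right)}{3}\right) + 27785\right) \left(\frac{1}{5} \left(-176\right) - 9519\right) = \left(\left(-3 + \frac{7 \left(-5\right)}{3}\right) + 27785\right) \left(- \frac{176}{5} - 9519\right) = \left(\left(-3 + \frac{1}{3} \left(-35\right)\right) + 27785\right) \left(- \frac{47771}{5}\right) = \left(\left(-3 - \frac{35}{3}\right) + 27785\right) \left(- \frac{47771}{5}\right) = \left(- \frac{44}{3} + 27785\right) \left(- \frac{47771}{5}\right) = \frac{83311}{3} \left(- \frac{47771}{5}\right) = - \frac{3979849781}{15}$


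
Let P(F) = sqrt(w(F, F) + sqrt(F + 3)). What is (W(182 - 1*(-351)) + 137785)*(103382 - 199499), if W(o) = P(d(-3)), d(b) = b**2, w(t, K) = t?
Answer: -13243480845 - 96117*sqrt(9 + 2*sqrt(3)) ≈ -1.3244e+10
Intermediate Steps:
P(F) = sqrt(F + sqrt(3 + F)) (P(F) = sqrt(F + sqrt(F + 3)) = sqrt(F + sqrt(3 + F)))
W(o) = sqrt(9 + 2*sqrt(3)) (W(o) = sqrt((-3)**2 + sqrt(3 + (-3)**2)) = sqrt(9 + sqrt(3 + 9)) = sqrt(9 + sqrt(12)) = sqrt(9 + 2*sqrt(3)))
(W(182 - 1*(-351)) + 137785)*(103382 - 199499) = (sqrt(9 + 2*sqrt(3)) + 137785)*(103382 - 199499) = (137785 + sqrt(9 + 2*sqrt(3)))*(-96117) = -13243480845 - 96117*sqrt(9 + 2*sqrt(3))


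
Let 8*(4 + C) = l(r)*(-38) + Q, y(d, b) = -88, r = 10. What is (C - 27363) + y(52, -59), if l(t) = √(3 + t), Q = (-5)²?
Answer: -219615/8 - 19*√13/4 ≈ -27469.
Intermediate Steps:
Q = 25
C = -7/8 - 19*√13/4 (C = -4 + (√(3 + 10)*(-38) + 25)/8 = -4 + (√13*(-38) + 25)/8 = -4 + (-38*√13 + 25)/8 = -4 + (25 - 38*√13)/8 = -4 + (25/8 - 19*√13/4) = -7/8 - 19*√13/4 ≈ -18.001)
(C - 27363) + y(52, -59) = ((-7/8 - 19*√13/4) - 27363) - 88 = (-218911/8 - 19*√13/4) - 88 = -219615/8 - 19*√13/4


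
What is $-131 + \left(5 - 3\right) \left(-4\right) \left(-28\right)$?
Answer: $93$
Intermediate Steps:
$-131 + \left(5 - 3\right) \left(-4\right) \left(-28\right) = -131 + 2 \left(-4\right) \left(-28\right) = -131 - -224 = -131 + 224 = 93$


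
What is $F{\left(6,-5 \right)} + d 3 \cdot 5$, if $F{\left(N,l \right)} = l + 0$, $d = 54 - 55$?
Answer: $-20$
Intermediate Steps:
$d = -1$ ($d = 54 - 55 = -1$)
$F{\left(N,l \right)} = l$
$F{\left(6,-5 \right)} + d 3 \cdot 5 = -5 - 3 \cdot 5 = -5 - 15 = -20$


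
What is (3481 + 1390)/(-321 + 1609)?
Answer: 4871/1288 ≈ 3.7818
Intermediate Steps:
(3481 + 1390)/(-321 + 1609) = 4871/1288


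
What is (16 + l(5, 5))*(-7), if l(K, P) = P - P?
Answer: -112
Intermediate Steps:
l(K, P) = 0
(16 + l(5, 5))*(-7) = (16 + 0)*(-7) = 16*(-7) = -112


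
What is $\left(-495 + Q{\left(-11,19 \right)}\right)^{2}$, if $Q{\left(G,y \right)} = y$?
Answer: $226576$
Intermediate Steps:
$\left(-495 + Q{\left(-11,19 \right)}\right)^{2} = \left(-495 + 19\right)^{2} = \left(-476\right)^{2} = 226576$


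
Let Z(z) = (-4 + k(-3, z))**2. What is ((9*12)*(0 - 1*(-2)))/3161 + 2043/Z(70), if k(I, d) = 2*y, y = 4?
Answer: 6461379/50576 ≈ 127.76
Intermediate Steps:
k(I, d) = 8 (k(I, d) = 2*4 = 8)
Z(z) = 16 (Z(z) = (-4 + 8)**2 = 4**2 = 16)
((9*12)*(0 - 1*(-2)))/3161 + 2043/Z(70) = ((9*12)*(0 - 1*(-2)))/3161 + 2043/16 = (108*(0 + 2))*(1/3161) + 2043*(1/16) = (108*2)*(1/3161) + 2043/16 = 216*(1/3161) + 2043/16 = 216/3161 + 2043/16 = 6461379/50576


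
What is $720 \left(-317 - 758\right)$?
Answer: $-774000$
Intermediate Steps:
$720 \left(-317 - 758\right) = 720 \left(-1075\right) = -774000$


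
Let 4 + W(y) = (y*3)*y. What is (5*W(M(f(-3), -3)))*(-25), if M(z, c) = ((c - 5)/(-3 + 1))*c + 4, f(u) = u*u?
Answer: -23500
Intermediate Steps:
f(u) = u**2
M(z, c) = 4 + c*(5/2 - c/2) (M(z, c) = ((-5 + c)/(-2))*c + 4 = ((-5 + c)*(-1/2))*c + 4 = (5/2 - c/2)*c + 4 = c*(5/2 - c/2) + 4 = 4 + c*(5/2 - c/2))
W(y) = -4 + 3*y**2 (W(y) = -4 + (y*3)*y = -4 + (3*y)*y = -4 + 3*y**2)
(5*W(M(f(-3), -3)))*(-25) = (5*(-4 + 3*(4 - 1/2*(-3)**2 + (5/2)*(-3))**2))*(-25) = (5*(-4 + 3*(4 - 1/2*9 - 15/2)**2))*(-25) = (5*(-4 + 3*(4 - 9/2 - 15/2)**2))*(-25) = (5*(-4 + 3*(-8)**2))*(-25) = (5*(-4 + 3*64))*(-25) = (5*(-4 + 192))*(-25) = (5*188)*(-25) = 940*(-25) = -23500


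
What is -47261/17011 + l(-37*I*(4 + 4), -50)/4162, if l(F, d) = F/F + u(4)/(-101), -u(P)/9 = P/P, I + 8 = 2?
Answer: -9932428636/3575388991 ≈ -2.7780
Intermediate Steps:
I = -6 (I = -8 + 2 = -6)
u(P) = -9 (u(P) = -9*P/P = -9*1 = -9)
l(F, d) = 110/101 (l(F, d) = F/F - 9/(-101) = 1 - 9*(-1/101) = 1 + 9/101 = 110/101)
-47261/17011 + l(-37*I*(4 + 4), -50)/4162 = -47261/17011 + (110/101)/4162 = -47261*1/17011 + (110/101)*(1/4162) = -47261/17011 + 55/210181 = -9932428636/3575388991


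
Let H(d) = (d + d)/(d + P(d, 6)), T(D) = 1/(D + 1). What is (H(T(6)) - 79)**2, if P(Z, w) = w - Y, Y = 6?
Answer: 5929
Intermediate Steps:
T(D) = 1/(1 + D)
P(Z, w) = -6 + w (P(Z, w) = w - 1*6 = w - 6 = -6 + w)
H(d) = 2 (H(d) = (d + d)/(d + (-6 + 6)) = (2*d)/(d + 0) = (2*d)/d = 2)
(H(T(6)) - 79)**2 = (2 - 79)**2 = (-77)**2 = 5929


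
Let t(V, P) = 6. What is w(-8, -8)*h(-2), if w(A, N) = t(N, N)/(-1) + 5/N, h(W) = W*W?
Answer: -53/2 ≈ -26.500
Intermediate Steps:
h(W) = W²
w(A, N) = -6 + 5/N (w(A, N) = 6/(-1) + 5/N = 6*(-1) + 5/N = -6 + 5/N)
w(-8, -8)*h(-2) = (-6 + 5/(-8))*(-2)² = (-6 + 5*(-⅛))*4 = (-6 - 5/8)*4 = -53/8*4 = -53/2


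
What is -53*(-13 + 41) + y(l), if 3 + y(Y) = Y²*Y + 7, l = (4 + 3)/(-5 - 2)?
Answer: -1481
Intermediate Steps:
l = -1 (l = 7/(-7) = 7*(-⅐) = -1)
y(Y) = 4 + Y³ (y(Y) = -3 + (Y²*Y + 7) = -3 + (Y³ + 7) = -3 + (7 + Y³) = 4 + Y³)
-53*(-13 + 41) + y(l) = -53*(-13 + 41) + (4 + (-1)³) = -53*28 + (4 - 1) = -1484 + 3 = -1481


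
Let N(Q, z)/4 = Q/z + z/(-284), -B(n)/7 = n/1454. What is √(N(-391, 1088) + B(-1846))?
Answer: I*√335671080487/206468 ≈ 2.8061*I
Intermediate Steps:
B(n) = -7*n/1454
N(Q, z) = -z/71 + 4*Q/z (N(Q, z) = 4*(Q/z + z/(-284)) = 4*(Q/z + z*(-1/284)) = 4*(Q/z - z/284) = 4*(-z/284 + Q/z) = -z/71 + 4*Q/z)
√(N(-391, 1088) + B(-1846)) = √((-1/71*1088 + 4*(-391)/1088) - 7/1454*(-1846)) = √((-1088/71 + 4*(-391)*(1/1088)) + 6461/727) = √((-1088/71 - 23/16) + 6461/727) = √(-19041/1136 + 6461/727) = √(-6503111/825872) = I*√335671080487/206468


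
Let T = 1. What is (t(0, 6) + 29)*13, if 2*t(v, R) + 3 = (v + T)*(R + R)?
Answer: 871/2 ≈ 435.50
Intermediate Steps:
t(v, R) = -3/2 + R*(1 + v) (t(v, R) = -3/2 + ((v + 1)*(R + R))/2 = -3/2 + ((1 + v)*(2*R))/2 = -3/2 + (2*R*(1 + v))/2 = -3/2 + R*(1 + v))
(t(0, 6) + 29)*13 = ((-3/2 + 6 + 6*0) + 29)*13 = ((-3/2 + 6 + 0) + 29)*13 = (9/2 + 29)*13 = (67/2)*13 = 871/2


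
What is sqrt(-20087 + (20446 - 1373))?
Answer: 13*I*sqrt(6) ≈ 31.843*I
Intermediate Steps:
sqrt(-20087 + (20446 - 1373)) = sqrt(-20087 + 19073) = sqrt(-1014) = 13*I*sqrt(6)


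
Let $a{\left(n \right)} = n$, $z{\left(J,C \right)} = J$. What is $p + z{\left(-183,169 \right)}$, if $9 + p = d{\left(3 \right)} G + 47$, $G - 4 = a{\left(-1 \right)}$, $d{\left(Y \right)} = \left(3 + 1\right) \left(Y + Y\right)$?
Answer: $-73$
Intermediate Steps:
$d{\left(Y \right)} = 8 Y$ ($d{\left(Y \right)} = 4 \cdot 2 Y = 8 Y$)
$G = 3$ ($G = 4 - 1 = 3$)
$p = 110$ ($p = -9 + \left(8 \cdot 3 \cdot 3 + 47\right) = -9 + \left(24 \cdot 3 + 47\right) = -9 + \left(72 + 47\right) = -9 + 119 = 110$)
$p + z{\left(-183,169 \right)} = 110 - 183 = -73$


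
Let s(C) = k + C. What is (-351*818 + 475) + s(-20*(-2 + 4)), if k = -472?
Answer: -287155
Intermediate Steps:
s(C) = -472 + C
(-351*818 + 475) + s(-20*(-2 + 4)) = (-351*818 + 475) + (-472 - 20*(-2 + 4)) = (-287118 + 475) + (-472 - 20*2) = -286643 + (-472 - 40) = -286643 - 512 = -287155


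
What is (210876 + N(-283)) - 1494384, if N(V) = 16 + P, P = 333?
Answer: -1283159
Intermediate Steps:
N(V) = 349 (N(V) = 16 + 333 = 349)
(210876 + N(-283)) - 1494384 = (210876 + 349) - 1494384 = 211225 - 1494384 = -1283159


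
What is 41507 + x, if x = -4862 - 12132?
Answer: 24513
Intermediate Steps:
x = -16994
41507 + x = 41507 - 16994 = 24513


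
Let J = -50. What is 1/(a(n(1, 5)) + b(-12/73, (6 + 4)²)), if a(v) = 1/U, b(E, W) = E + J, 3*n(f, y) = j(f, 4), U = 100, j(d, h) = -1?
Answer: -7300/366127 ≈ -0.019938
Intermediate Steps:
n(f, y) = -⅓ (n(f, y) = (⅓)*(-1) = -⅓)
b(E, W) = -50 + E (b(E, W) = E - 50 = -50 + E)
a(v) = 1/100
1/(a(n(1, 5)) + b(-12/73, (6 + 4)²)) = 1/(1/100 + (-50 - 12/73)) = 1/(1/100 - 3662/73) = 1/(-366127/7300) = -7300/366127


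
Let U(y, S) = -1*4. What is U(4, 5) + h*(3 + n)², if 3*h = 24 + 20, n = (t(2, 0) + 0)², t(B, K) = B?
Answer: 2144/3 ≈ 714.67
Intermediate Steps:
U(y, S) = -4
n = 4 (n = (2 + 0)² = 2² = 4)
h = 44/3 (h = (24 + 20)/3 = (⅓)*44 = 44/3 ≈ 14.667)
U(4, 5) + h*(3 + n)² = -4 + 44*(3 + 4)²/3 = -4 + (44/3)*7² = -4 + (44/3)*49 = -4 + 2156/3 = 2144/3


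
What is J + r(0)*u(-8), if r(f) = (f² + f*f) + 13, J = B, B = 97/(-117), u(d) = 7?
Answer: 10550/117 ≈ 90.171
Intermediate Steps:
B = -97/117 (B = 97*(-1/117) = -97/117 ≈ -0.82906)
J = -97/117 ≈ -0.82906
r(f) = 13 + 2*f² (r(f) = (f² + f²) + 13 = 2*f² + 13 = 13 + 2*f²)
J + r(0)*u(-8) = -97/117 + (13 + 2*0²)*7 = -97/117 + (13 + 2*0)*7 = -97/117 + (13 + 0)*7 = -97/117 + 13*7 = -97/117 + 91 = 10550/117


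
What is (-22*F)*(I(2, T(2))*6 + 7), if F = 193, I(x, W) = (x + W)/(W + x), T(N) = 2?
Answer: -55198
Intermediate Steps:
I(x, W) = 1 (I(x, W) = (W + x)/(W + x) = 1)
(-22*F)*(I(2, T(2))*6 + 7) = (-22*193)*(1*6 + 7) = -4246*(6 + 7) = -4246*13 = -55198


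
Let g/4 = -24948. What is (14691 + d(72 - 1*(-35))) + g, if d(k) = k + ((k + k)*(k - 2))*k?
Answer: 2319296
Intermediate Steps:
g = -99792 (g = 4*(-24948) = -99792)
d(k) = k + 2*k**2*(-2 + k) (d(k) = k + ((2*k)*(-2 + k))*k = k + (2*k*(-2 + k))*k = k + 2*k**2*(-2 + k))
(14691 + d(72 - 1*(-35))) + g = (14691 + (72 - 1*(-35))*(1 - 4*(72 - 1*(-35)) + 2*(72 - 1*(-35))**2)) - 99792 = (14691 + (72 + 35)*(1 - 4*(72 + 35) + 2*(72 + 35)**2)) - 99792 = (14691 + 107*(1 - 4*107 + 2*107**2)) - 99792 = (14691 + 107*(1 - 428 + 2*11449)) - 99792 = (14691 + 107*(1 - 428 + 22898)) - 99792 = (14691 + 107*22471) - 99792 = (14691 + 2404397) - 99792 = 2419088 - 99792 = 2319296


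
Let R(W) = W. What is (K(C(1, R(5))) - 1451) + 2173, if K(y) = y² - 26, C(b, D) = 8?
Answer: 760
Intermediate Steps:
K(y) = -26 + y²
(K(C(1, R(5))) - 1451) + 2173 = ((-26 + 8²) - 1451) + 2173 = ((-26 + 64) - 1451) + 2173 = (38 - 1451) + 2173 = -1413 + 2173 = 760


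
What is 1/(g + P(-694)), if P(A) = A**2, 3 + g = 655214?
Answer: 1/1136847 ≈ 8.7963e-7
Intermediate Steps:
g = 655211 (g = -3 + 655214 = 655211)
1/(g + P(-694)) = 1/(655211 + (-694)**2) = 1/(655211 + 481636) = 1/1136847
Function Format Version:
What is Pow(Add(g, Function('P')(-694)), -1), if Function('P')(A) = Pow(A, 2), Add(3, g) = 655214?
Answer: Rational(1, 1136847) ≈ 8.7963e-7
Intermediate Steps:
g = 655211 (g = Add(-3, 655214) = 655211)
Pow(Add(g, Function('P')(-694)), -1) = Pow(Add(655211, Pow(-694, 2)), -1) = Pow(Add(655211, 481636), -1) = Pow(1136847, -1) = Rational(1, 1136847)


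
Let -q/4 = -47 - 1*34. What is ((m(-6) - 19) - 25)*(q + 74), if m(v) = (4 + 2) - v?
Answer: -12736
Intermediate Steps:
q = 324 (q = -4*(-47 - 1*34) = -4*(-47 - 34) = -4*(-81) = 324)
m(v) = 6 - v
((m(-6) - 19) - 25)*(q + 74) = (((6 - 1*(-6)) - 19) - 25)*(324 + 74) = (((6 + 6) - 19) - 25)*398 = ((12 - 19) - 25)*398 = (-7 - 25)*398 = -32*398 = -12736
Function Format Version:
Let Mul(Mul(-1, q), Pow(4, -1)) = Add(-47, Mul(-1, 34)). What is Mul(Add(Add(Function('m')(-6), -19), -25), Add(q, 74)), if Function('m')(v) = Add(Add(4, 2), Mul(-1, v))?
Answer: -12736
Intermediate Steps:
q = 324 (q = Mul(-4, Add(-47, Mul(-1, 34))) = Mul(-4, Add(-47, -34)) = Mul(-4, -81) = 324)
Function('m')(v) = Add(6, Mul(-1, v))
Mul(Add(Add(Function('m')(-6), -19), -25), Add(q, 74)) = Mul(Add(Add(Add(6, Mul(-1, -6)), -19), -25), Add(324, 74)) = Mul(Add(Add(Add(6, 6), -19), -25), 398) = Mul(Add(Add(12, -19), -25), 398) = Mul(Add(-7, -25), 398) = Mul(-32, 398) = -12736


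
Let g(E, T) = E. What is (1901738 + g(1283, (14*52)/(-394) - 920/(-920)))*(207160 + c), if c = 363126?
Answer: 1085266234006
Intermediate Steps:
(1901738 + g(1283, (14*52)/(-394) - 920/(-920)))*(207160 + c) = (1901738 + 1283)*(207160 + 363126) = 1903021*570286 = 1085266234006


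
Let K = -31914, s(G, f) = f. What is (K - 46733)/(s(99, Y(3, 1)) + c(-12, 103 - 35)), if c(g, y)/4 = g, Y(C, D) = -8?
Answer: 78647/56 ≈ 1404.4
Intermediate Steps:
c(g, y) = 4*g
(K - 46733)/(s(99, Y(3, 1)) + c(-12, 103 - 35)) = (-31914 - 46733)/(-8 + 4*(-12)) = -78647/(-8 - 48) = -78647/(-56) = -78647*(-1/56) = 78647/56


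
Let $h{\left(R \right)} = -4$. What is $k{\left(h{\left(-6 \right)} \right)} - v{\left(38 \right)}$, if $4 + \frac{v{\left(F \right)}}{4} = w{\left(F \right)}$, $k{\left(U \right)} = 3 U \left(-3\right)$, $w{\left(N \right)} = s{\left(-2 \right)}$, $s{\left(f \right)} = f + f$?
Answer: $68$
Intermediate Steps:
$s{\left(f \right)} = 2 f$
$w{\left(N \right)} = -4$ ($w{\left(N \right)} = 2 \left(-2\right) = -4$)
$k{\left(U \right)} = - 9 U$
$v{\left(F \right)} = -32$ ($v{\left(F \right)} = -16 + 4 \left(-4\right) = -16 - 16 = -32$)
$k{\left(h{\left(-6 \right)} \right)} - v{\left(38 \right)} = \left(-9\right) \left(-4\right) - -32 = 36 + 32 = 68$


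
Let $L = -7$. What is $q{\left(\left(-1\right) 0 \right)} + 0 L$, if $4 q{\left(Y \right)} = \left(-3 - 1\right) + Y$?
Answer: $-1$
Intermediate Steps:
$q{\left(Y \right)} = -1 + \frac{Y}{4}$ ($q{\left(Y \right)} = \frac{\left(-3 - 1\right) + Y}{4} = \frac{-4 + Y}{4} = -1 + \frac{Y}{4}$)
$q{\left(\left(-1\right) 0 \right)} + 0 L = \left(-1 + \frac{\left(-1\right) 0}{4}\right) + 0 \left(-7\right) = \left(-1 + \frac{1}{4} \cdot 0\right) + 0 = \left(-1 + 0\right) + 0 = -1 + 0 = -1$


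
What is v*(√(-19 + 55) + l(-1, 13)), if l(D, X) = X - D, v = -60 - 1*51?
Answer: -2220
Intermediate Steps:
v = -111 (v = -60 - 51 = -111)
v*(√(-19 + 55) + l(-1, 13)) = -111*(√(-19 + 55) + (13 - 1*(-1))) = -111*(√36 + (13 + 1)) = -111*(6 + 14) = -111*20 = -2220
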